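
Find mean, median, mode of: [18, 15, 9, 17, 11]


Sorted: [9, 11, 15, 17, 18]
Mean = 70/5 = 14
Median = 15
Freq: {18: 1, 15: 1, 9: 1, 17: 1, 11: 1}
Mode: No mode

Mean=14, Median=15, Mode=No mode


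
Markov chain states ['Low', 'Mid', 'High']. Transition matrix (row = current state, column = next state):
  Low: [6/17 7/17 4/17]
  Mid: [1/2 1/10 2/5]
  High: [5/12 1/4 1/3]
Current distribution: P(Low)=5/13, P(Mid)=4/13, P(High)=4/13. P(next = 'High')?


P(next=High) = Σᵢ P(now=i)×P(i→High)
= 5/13×4/17 + 4/13×2/5 + 4/13×1/3
= 20/221 + 8/65 + 4/39 = 1048/3315

P = 1048/3315 ≈ 0.3161


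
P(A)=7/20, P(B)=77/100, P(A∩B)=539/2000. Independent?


P(A)×P(B) = 539/2000
P(A∩B) = 539/2000
Equal ✓ → Independent

Yes, independent


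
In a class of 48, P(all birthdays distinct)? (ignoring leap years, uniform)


P(all different) = Π(365-i)/365 for i=0..47
= (365/365)×(364/365)×...×(318/365)
= 0.039402

P ≈ 0.0394 ≈ 3.94%


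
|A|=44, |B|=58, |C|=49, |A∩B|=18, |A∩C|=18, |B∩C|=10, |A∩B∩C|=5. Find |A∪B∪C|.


|A∪B∪C| = 44+58+49-18-18-10+5 = 110

|A∪B∪C| = 110


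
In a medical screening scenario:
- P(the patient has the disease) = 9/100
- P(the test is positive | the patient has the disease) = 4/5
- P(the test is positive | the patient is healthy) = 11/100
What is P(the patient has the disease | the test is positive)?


Using Bayes' theorem:
P(A|B) = P(B|A)·P(A) / P(B)

P(the test is positive) = 4/5 × 9/100 + 11/100 × 91/100
= 9/125 + 1001/10000 = 1721/10000

P(the patient has the disease|the test is positive) = (9/125) / (1721/10000) = 720/1721

P(the patient has the disease|the test is positive) = 720/1721 ≈ 41.84%


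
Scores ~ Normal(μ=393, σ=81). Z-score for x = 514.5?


z = (x - μ)/σ = (514.5 - 393)/81 = 1.5

z = 1.5


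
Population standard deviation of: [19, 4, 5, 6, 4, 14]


Mean = 52/6 = 26/3
  (19-26/3)²=961/9
  (4-26/3)²=196/9
  (5-26/3)²=121/9
  (6-26/3)²=64/9
  (4-26/3)²=196/9
  (14-26/3)²=256/9
Σ(x-μ)² = 598/3
σ² = (598/3)/6 = 299/9

σ = √(299/9) ≈ 5.7639


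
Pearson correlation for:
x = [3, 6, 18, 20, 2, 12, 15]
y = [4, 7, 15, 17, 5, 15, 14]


n=7, Σx=76, Σy=77, Σxy=1064, Σx²=1142, Σy²=1025
r = (7×1064 - 76×77)/√((7×1142 - 76²)(7×1025 - 77²))
= 1596/√(2218×1246) = 1596/√2763628 ≈ 1596/1662.4163 ≈ 0.9600

r ≈ 0.9600


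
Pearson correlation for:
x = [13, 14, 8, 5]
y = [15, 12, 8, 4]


n=4, Σx=40, Σy=39, Σxy=447, Σx²=454, Σy²=449
r = (4×447 - 40×39)/√((4×454 - 40²)(4×449 - 39²))
= 228/√(216×275) = 228/√59400 ≈ 228/243.7212 ≈ 0.9355

r ≈ 0.9355


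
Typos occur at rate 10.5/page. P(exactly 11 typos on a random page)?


Poisson(λ=10.5): P(X=11) = e^(-λ)×λ^k/k!
= e^(-10.5) × 10.5^11 / 11!
≈ 2.753644935e-05 × 171033935812 / 39916800 ≈ 0.117987

P(X=11) ≈ 0.117987 ≈ 11.80%


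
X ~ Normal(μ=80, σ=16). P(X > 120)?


z = (120-80)/16 = 2.5
P(X > 120) = 1 - P(Z ≤ 2.5) = 1 - 0.9938 = 0.0062

P(X > 120) ≈ 0.0062


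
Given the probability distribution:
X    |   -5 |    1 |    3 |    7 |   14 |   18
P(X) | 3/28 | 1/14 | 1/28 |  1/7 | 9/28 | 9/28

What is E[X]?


E[X] = Σ x·P(X=x)
= (-5)×(3/28) + (1)×(1/14) + (3)×(1/28) + (7)×(1/7) + (14)×(9/28) + (18)×(9/28)
= 153/14

E[X] = 153/14


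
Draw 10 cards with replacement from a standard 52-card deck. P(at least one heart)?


P(not a heart) = 39/52 = 3/4
P(none in 10 draws) = (3/4)^10 = 59049/1048576
P(≥1 heart) = 1 - 59049/1048576 = 989527/1048576

P = 989527/1048576 ≈ 94.37%


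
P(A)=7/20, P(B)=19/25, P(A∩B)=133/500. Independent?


P(A)×P(B) = 133/500
P(A∩B) = 133/500
Equal ✓ → Independent

Yes, independent


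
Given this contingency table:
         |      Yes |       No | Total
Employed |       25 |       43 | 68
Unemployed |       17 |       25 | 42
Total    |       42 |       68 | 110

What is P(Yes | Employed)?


P(Yes | Employed) = 25/(25+43) = 25/68

P(Yes|Employed) = 25/68 ≈ 36.76%


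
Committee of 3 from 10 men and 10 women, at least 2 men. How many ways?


Count by #men:
  2M,1W: C(10,2)×C(10,1)=450
  3M,0W: C(10,3)×C(10,0)=120
Total = 570

570


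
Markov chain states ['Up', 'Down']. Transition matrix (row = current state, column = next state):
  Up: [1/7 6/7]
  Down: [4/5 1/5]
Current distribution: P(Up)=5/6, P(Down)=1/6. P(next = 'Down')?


P(next=Down) = Σᵢ P(now=i)×P(i→Down)
= 5/6×6/7 + 1/6×1/5
= 5/7 + 1/30 = 157/210

P = 157/210 ≈ 0.7476


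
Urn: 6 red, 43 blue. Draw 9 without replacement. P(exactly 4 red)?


Hypergeometric: C(6,4)×C(43,5)/C(49,9)
= 15×962598/2054455634 = 585/83237

P(X=4) = 585/83237 ≈ 0.70%


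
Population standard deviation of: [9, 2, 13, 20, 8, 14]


Mean = 66/6 = 11
  (9-11)²=4
  (2-11)²=81
  (13-11)²=4
  (20-11)²=81
  (8-11)²=9
  (14-11)²=9
Σ(x-μ)² = 188
σ² = 188/6 = 94/3

σ = √(94/3) ≈ 5.5976


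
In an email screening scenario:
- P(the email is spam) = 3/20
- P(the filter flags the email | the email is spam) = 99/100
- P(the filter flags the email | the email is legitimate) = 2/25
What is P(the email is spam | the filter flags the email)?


Using Bayes' theorem:
P(A|B) = P(B|A)·P(A) / P(B)

P(the filter flags the email) = 99/100 × 3/20 + 2/25 × 17/20
= 297/2000 + 17/250 = 433/2000

P(the email is spam|the filter flags the email) = (297/2000) / (433/2000) = 297/433

P(the email is spam|the filter flags the email) = 297/433 ≈ 68.59%


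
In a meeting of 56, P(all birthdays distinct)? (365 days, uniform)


P(all different) = Π(365-i)/365 for i=0..55
= (365/365)×(364/365)×...×(310/365)
= 0.011668

P ≈ 0.0117 ≈ 1.17%


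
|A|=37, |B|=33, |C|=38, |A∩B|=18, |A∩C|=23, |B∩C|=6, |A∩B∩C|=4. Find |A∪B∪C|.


|A∪B∪C| = 37+33+38-18-23-6+4 = 65

|A∪B∪C| = 65


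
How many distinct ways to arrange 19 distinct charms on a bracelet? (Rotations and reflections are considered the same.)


Free circular arrangements: rotations and reflections both identified.
(n-1)!/2 = 18!/2 = 6402373705728000/2 = 3201186852864000

3201186852864000


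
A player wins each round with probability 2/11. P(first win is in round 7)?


Geometric: P(X=7) = (1-p)^(k-1)×p = (9/11)^6×2/11 = 1062882/19487171

P(X=7) = 1062882/19487171 ≈ 5.45%


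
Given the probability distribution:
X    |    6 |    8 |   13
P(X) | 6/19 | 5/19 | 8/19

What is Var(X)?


E[X] = 180/19
E[X²] = 1888/19
Var(X) = E[X²] - (E[X])² = 1888/19 - 32400/361 = 3472/361

Var(X) = 3472/361 ≈ 9.6177


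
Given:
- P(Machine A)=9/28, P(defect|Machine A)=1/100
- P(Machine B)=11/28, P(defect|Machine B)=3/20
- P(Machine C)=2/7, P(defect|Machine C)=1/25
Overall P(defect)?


P(B) = Σ P(B|Aᵢ)×P(Aᵢ)
  1/100×9/28 = 9/2800
  3/20×11/28 = 33/560
  1/25×2/7 = 2/175
Sum = 103/1400

P(defect) = 103/1400 ≈ 7.36%


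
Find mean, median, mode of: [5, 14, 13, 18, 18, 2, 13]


Sorted: [2, 5, 13, 13, 14, 18, 18]
Mean = 83/7
Median = 13
Freq: {5: 1, 14: 1, 13: 2, 18: 2, 2: 1}
Mode: [13, 18]

Mean=83/7, Median=13, Mode=[13, 18]


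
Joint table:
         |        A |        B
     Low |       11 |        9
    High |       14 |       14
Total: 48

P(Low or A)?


P(Low∨A) = P(Low) + P(A) - P(Low∧A)
= (20 + 25 - 11)/48 = 34/48 = 17/24

P = 17/24 ≈ 70.83%


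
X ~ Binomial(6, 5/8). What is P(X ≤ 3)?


P(X ≤ 3) = Σ P(X=i) for i=0..3
P(X=0) = 729/262144
P(X=1) = 3645/131072
P(X=2) = 30375/262144
P(X=3) = 16875/65536
Sum = 52947/131072

P(X ≤ 3) = 52947/131072 ≈ 40.40%


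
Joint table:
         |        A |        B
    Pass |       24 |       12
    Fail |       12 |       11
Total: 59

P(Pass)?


P(Pass) = (24+12)/59 = 36/59

P(Pass) = 36/59 ≈ 61.02%


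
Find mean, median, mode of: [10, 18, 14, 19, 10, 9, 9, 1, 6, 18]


Sorted: [1, 6, 9, 9, 10, 10, 14, 18, 18, 19]
Mean = 114/10 = 57/5
Median = 10
Freq: {10: 2, 18: 2, 14: 1, 19: 1, 9: 2, 1: 1, 6: 1}
Mode: [9, 10, 18]

Mean=57/5, Median=10, Mode=[9, 10, 18]


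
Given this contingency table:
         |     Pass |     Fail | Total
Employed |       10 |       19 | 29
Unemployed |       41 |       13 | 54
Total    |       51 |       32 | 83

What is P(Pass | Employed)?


P(Pass | Employed) = 10/(10+19) = 10/29

P(Pass|Employed) = 10/29 ≈ 34.48%


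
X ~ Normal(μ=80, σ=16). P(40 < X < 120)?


z₁=(40-80)/16=-2.5, z₂=(120-80)/16=2.5
P = Φ(2.5) - Φ(-2.5) = 0.993790 - 0.006210 = 0.987580 ≈ 0.9876

P(40 < X < 120) ≈ 0.9876


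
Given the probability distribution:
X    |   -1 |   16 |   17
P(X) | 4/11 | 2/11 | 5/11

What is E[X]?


E[X] = Σ x·P(X=x)
= (-1)×(4/11) + (16)×(2/11) + (17)×(5/11)
= 113/11

E[X] = 113/11


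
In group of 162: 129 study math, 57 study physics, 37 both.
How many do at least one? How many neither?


|A∪B| = 129+57-37 = 149
Neither = 162-149 = 13

At least one: 149; Neither: 13


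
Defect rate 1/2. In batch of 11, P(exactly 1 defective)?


Binomial: P(X=1) = C(11,1)×p^1×(1-p)^10
= 11 × 1/2 × 1/1024 = 11/2048

P(X=1) = 11/2048 ≈ 0.54%


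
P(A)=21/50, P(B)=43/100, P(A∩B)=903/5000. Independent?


P(A)×P(B) = 903/5000
P(A∩B) = 903/5000
Equal ✓ → Independent

Yes, independent


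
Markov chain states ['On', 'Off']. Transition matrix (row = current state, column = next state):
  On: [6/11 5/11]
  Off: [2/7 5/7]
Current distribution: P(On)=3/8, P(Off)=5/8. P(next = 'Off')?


P(next=Off) = Σᵢ P(now=i)×P(i→Off)
= 3/8×5/11 + 5/8×5/7
= 15/88 + 25/56 = 95/154

P = 95/154 ≈ 0.6169


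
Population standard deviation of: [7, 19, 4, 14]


Mean = 44/4 = 11
  (7-11)²=16
  (19-11)²=64
  (4-11)²=49
  (14-11)²=9
Σ(x-μ)² = 138
σ² = 138/4 = 69/2

σ = √(69/2) ≈ 5.8737


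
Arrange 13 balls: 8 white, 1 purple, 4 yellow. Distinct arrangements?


13!/(8!×1!×4!) = 6435

6435


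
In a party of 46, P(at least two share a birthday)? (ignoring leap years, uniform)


P(all different) = Π(365-i)/365 for i=0..45
= 0.051747
P(match) = 1 - 0.051747 = 0.948253

P ≈ 0.9483 ≈ 94.83%


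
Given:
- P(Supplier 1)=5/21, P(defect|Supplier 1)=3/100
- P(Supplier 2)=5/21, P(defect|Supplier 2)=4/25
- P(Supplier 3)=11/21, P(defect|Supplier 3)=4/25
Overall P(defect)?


P(B) = Σ P(B|Aᵢ)×P(Aᵢ)
  3/100×5/21 = 1/140
  4/25×5/21 = 4/105
  4/25×11/21 = 44/525
Sum = 271/2100

P(defect) = 271/2100 ≈ 12.90%


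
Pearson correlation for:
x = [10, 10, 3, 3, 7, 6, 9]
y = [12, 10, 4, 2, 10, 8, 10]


n=7, Σx=48, Σy=56, Σxy=446, Σx²=384, Σy²=528
r = (7×446 - 48×56)/√((7×384 - 48²)(7×528 - 56²))
= 434/√(384×560) = 434/√215040 ≈ 434/463.7241 ≈ 0.9359

r ≈ 0.9359


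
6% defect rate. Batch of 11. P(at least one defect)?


P(all good) = (47/50)^11 = 2472159215084012303/4882812500000000000
P(≥1 defect) = 2410653284915987697/4882812500000000000

P = 2410653284915987697/4882812500000000000 ≈ 49.37%


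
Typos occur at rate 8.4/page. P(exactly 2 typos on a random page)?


Poisson(λ=8.4): P(X=2) = e^(-λ)×λ^k/k!
= e^(-8.4) × 8.4^2 / 2!
≈ 0.0002248673242 × 70.56 / 2 ≈ 0.007933

P(X=2) ≈ 0.007933 ≈ 0.79%


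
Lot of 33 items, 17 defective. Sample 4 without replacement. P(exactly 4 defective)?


Hypergeometric: C(17,4)×C(16,0)/C(33,4)
= 2380×1/40920 = 119/2046

P(X=4) = 119/2046 ≈ 5.82%


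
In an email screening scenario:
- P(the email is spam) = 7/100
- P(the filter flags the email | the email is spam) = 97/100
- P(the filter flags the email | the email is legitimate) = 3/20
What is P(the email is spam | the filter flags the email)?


Using Bayes' theorem:
P(A|B) = P(B|A)·P(A) / P(B)

P(the filter flags the email) = 97/100 × 7/100 + 3/20 × 93/100
= 679/10000 + 279/2000 = 1037/5000

P(the email is spam|the filter flags the email) = (679/10000) / (1037/5000) = 679/2074

P(the email is spam|the filter flags the email) = 679/2074 ≈ 32.74%


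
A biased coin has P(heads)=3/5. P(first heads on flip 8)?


Geometric: P(X=8) = (1-p)^(k-1)×p = (2/5)^7×3/5 = 384/390625

P(X=8) = 384/390625 ≈ 0.10%


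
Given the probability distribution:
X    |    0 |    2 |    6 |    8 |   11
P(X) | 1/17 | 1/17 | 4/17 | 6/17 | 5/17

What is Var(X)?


E[X] = 129/17
E[X²] = 1137/17
Var(X) = E[X²] - (E[X])² = 1137/17 - 16641/289 = 2688/289

Var(X) = 2688/289 ≈ 9.3010


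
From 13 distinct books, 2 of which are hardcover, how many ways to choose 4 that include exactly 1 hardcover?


Choose 1 of the 2 hardcovers and 3 of the other 11 books:
C(2,1)×C(11,3) = 2×165 = 330

330


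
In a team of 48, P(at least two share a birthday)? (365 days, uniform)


P(all different) = Π(365-i)/365 for i=0..47
= 0.039402
P(match) = 1 - 0.039402 = 0.960598

P ≈ 0.9606 ≈ 96.06%


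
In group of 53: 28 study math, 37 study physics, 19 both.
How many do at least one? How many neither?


|A∪B| = 28+37-19 = 46
Neither = 53-46 = 7

At least one: 46; Neither: 7


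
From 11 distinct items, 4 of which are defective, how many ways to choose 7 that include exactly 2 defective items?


Choose 2 of the 4 defective items and 5 of the other 7 items:
C(4,2)×C(7,5) = 6×21 = 126

126


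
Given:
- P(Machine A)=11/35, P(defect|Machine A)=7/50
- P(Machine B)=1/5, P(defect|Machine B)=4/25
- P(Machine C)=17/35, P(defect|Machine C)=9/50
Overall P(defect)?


P(B) = Σ P(B|Aᵢ)×P(Aᵢ)
  7/50×11/35 = 11/250
  4/25×1/5 = 4/125
  9/50×17/35 = 153/1750
Sum = 143/875

P(defect) = 143/875 ≈ 16.34%


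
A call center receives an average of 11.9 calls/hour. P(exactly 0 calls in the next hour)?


Poisson(λ=11.9): P(X=0) = e^(-λ)×λ^k/k!
= e^(-11.9) × 11.9^0 / 0!
≈ 6.790404807e-06 × 1 / 1 ≈ 0.000007

P(X=0) ≈ 0.000007 ≈ 0.00%


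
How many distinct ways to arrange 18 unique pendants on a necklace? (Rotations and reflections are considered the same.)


Free circular arrangements: rotations and reflections both identified.
(n-1)!/2 = 17!/2 = 355687428096000/2 = 177843714048000

177843714048000


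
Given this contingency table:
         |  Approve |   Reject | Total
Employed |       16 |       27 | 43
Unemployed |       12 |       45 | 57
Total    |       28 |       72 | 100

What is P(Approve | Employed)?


P(Approve | Employed) = 16/(16+27) = 16/43

P(Approve|Employed) = 16/43 ≈ 37.21%


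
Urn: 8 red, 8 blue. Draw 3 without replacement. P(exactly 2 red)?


Hypergeometric: C(8,2)×C(8,1)/C(16,3)
= 28×8/560 = 2/5

P(X=2) = 2/5 ≈ 40.00%


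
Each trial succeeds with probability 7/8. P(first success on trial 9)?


Geometric: P(X=9) = (1-p)^(k-1)×p = (1/8)^8×7/8 = 7/134217728

P(X=9) = 7/134217728 ≈ 0.00%


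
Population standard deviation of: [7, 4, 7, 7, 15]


Mean = 40/5 = 8
  (7-8)²=1
  (4-8)²=16
  (7-8)²=1
  (7-8)²=1
  (15-8)²=49
Σ(x-μ)² = 68
σ² = 68/5

σ = √(68/5) ≈ 3.6878


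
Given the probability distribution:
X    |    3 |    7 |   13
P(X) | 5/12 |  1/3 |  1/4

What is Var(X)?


E[X] = 41/6
E[X²] = 187/3
Var(X) = E[X²] - (E[X])² = 187/3 - 1681/36 = 563/36

Var(X) = 563/36 ≈ 15.6389


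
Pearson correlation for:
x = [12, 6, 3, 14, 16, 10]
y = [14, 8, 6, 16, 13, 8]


n=6, Σx=61, Σy=65, Σxy=746, Σx²=741, Σy²=785
r = (6×746 - 61×65)/√((6×741 - 61²)(6×785 - 65²))
= 511/√(725×485) = 511/√351625 ≈ 511/592.9798 ≈ 0.8617

r ≈ 0.8617


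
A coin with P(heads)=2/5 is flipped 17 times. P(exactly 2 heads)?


Binomial: P(X=2) = C(17,2)×p^2×(1-p)^15
= 136 × 4/25 × 14348907/30517578125 = 7805805408/762939453125

P(X=2) = 7805805408/762939453125 ≈ 1.02%


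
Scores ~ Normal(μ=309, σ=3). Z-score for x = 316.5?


z = (x - μ)/σ = (316.5 - 309)/3 = 2.5

z = 2.5


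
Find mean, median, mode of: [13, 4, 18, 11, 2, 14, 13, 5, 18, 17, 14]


Sorted: [2, 4, 5, 11, 13, 13, 14, 14, 17, 18, 18]
Mean = 129/11
Median = 13
Freq: {13: 2, 4: 1, 18: 2, 11: 1, 2: 1, 14: 2, 5: 1, 17: 1}
Mode: [13, 14, 18]

Mean=129/11, Median=13, Mode=[13, 14, 18]


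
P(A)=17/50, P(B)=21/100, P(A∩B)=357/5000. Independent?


P(A)×P(B) = 357/5000
P(A∩B) = 357/5000
Equal ✓ → Independent

Yes, independent


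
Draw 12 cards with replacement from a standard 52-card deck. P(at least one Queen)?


P(not a Queen) = 48/52 = 12/13
P(none in 12 draws) = (12/13)^12 = 8916100448256/23298085122481
P(≥1 Queen) = 1 - 8916100448256/23298085122481 = 14381984674225/23298085122481

P = 14381984674225/23298085122481 ≈ 61.73%


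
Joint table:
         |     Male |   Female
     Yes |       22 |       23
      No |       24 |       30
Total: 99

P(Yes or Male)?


P(Yes∨Male) = P(Yes) + P(Male) - P(Yes∧Male)
= (45 + 46 - 22)/99 = 69/99 = 23/33

P = 23/33 ≈ 69.70%


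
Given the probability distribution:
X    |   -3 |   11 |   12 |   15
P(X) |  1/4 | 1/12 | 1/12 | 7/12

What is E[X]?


E[X] = Σ x·P(X=x)
= (-3)×(1/4) + (11)×(1/12) + (12)×(1/12) + (15)×(7/12)
= 119/12

E[X] = 119/12


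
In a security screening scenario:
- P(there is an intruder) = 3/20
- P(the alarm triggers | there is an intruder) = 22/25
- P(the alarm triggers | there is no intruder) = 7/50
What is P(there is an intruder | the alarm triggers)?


Using Bayes' theorem:
P(A|B) = P(B|A)·P(A) / P(B)

P(the alarm triggers) = 22/25 × 3/20 + 7/50 × 17/20
= 33/250 + 119/1000 = 251/1000

P(there is an intruder|the alarm triggers) = (33/250) / (251/1000) = 132/251

P(there is an intruder|the alarm triggers) = 132/251 ≈ 52.59%


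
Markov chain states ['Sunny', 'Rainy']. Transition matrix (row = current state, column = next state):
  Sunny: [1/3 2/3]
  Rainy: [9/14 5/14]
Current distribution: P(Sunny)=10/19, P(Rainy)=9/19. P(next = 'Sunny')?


P(next=Sunny) = Σᵢ P(now=i)×P(i→Sunny)
= 10/19×1/3 + 9/19×9/14
= 10/57 + 81/266 = 383/798

P = 383/798 ≈ 0.4799


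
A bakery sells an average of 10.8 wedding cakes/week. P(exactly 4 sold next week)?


Poisson(λ=10.8): P(X=4) = e^(-λ)×λ^k/k!
= e^(-10.8) × 10.8^4 / 4!
≈ 2.039950341e-05 × 13604.8896 / 24 ≈ 0.011564

P(X=4) ≈ 0.011564 ≈ 1.16%


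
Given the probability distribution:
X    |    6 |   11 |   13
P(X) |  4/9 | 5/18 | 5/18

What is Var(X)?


E[X] = 28/3
E[X²] = 869/9
Var(X) = E[X²] - (E[X])² = 869/9 - 784/9 = 85/9

Var(X) = 85/9 ≈ 9.4444


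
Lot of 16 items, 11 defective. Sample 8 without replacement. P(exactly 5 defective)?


Hypergeometric: C(11,5)×C(5,3)/C(16,8)
= 462×10/12870 = 14/39

P(X=5) = 14/39 ≈ 35.90%


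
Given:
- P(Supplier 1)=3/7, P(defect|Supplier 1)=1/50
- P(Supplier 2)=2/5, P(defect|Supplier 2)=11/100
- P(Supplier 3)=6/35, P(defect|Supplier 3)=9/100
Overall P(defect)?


P(B) = Σ P(B|Aᵢ)×P(Aᵢ)
  1/50×3/7 = 3/350
  11/100×2/5 = 11/250
  9/100×6/35 = 27/1750
Sum = 17/250

P(defect) = 17/250 ≈ 6.80%


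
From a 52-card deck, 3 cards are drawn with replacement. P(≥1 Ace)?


P(not a Ace) = 48/52 = 12/13
P(none in 3 draws) = (12/13)^3 = 1728/2197
P(≥1 Ace) = 1 - 1728/2197 = 469/2197

P = 469/2197 ≈ 21.35%


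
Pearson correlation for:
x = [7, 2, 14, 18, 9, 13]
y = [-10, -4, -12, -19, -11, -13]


n=6, Σx=63, Σy=-69, Σxy=-856, Σx²=823, Σy²=911
r = (6×(-856) - 63×(-69))/√((6×823 - 63²)(6×911 - (-69)²))
= -789/√(969×705) = -789/√683145 ≈ -789/826.5259 ≈ -0.9546

r ≈ -0.9546


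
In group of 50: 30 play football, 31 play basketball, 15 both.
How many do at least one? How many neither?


|A∪B| = 30+31-15 = 46
Neither = 50-46 = 4

At least one: 46; Neither: 4


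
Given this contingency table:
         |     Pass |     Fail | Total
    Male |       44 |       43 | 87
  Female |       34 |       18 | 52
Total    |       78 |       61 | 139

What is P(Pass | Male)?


P(Pass | Male) = 44/(44+43) = 44/87

P(Pass|Male) = 44/87 ≈ 50.57%


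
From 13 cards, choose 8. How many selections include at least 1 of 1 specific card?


Complement: C(13,8) - C(12,8) = 1287 - 495 = 792

792


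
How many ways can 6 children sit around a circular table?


Circular arrangements of 6 distinct objects: fix one position to break rotational symmetry.
(n-1)! = 5! = 120

120


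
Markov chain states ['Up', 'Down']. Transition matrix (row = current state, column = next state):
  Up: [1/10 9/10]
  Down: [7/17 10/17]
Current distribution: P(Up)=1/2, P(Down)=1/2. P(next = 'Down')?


P(next=Down) = Σᵢ P(now=i)×P(i→Down)
= 1/2×9/10 + 1/2×10/17
= 9/20 + 5/17 = 253/340

P = 253/340 ≈ 0.7441


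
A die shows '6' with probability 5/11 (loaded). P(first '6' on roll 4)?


Geometric: P(X=4) = (1-p)^(k-1)×p = (6/11)^3×5/11 = 1080/14641

P(X=4) = 1080/14641 ≈ 7.38%


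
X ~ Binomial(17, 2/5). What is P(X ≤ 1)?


P(X ≤ 1) = Σ P(X=i) for i=0..1
P(X=0) = 129140163/762939453125
P(X=1) = 1463588514/762939453125
Sum = 1592728677/762939453125

P(X ≤ 1) = 1592728677/762939453125 ≈ 0.21%


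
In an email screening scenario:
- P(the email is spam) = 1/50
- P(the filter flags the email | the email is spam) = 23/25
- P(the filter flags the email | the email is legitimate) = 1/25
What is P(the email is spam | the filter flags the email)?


Using Bayes' theorem:
P(A|B) = P(B|A)·P(A) / P(B)

P(the filter flags the email) = 23/25 × 1/50 + 1/25 × 49/50
= 23/1250 + 49/1250 = 36/625

P(the email is spam|the filter flags the email) = (23/1250) / (36/625) = 23/72

P(the email is spam|the filter flags the email) = 23/72 ≈ 31.94%


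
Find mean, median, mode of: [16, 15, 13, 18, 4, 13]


Sorted: [4, 13, 13, 15, 16, 18]
Mean = 79/6
Median = 14
Freq: {16: 1, 15: 1, 13: 2, 18: 1, 4: 1}
Mode: [13]

Mean=79/6, Median=14, Mode=13


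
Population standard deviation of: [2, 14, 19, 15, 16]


Mean = 66/5
  (2-66/5)²=3136/25
  (14-66/5)²=16/25
  (19-66/5)²=841/25
  (15-66/5)²=81/25
  (16-66/5)²=196/25
Σ(x-μ)² = 854/5
σ² = (854/5)/5 = 854/25

σ = √(854/25) ≈ 5.8447


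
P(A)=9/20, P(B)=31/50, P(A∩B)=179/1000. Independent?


P(A)×P(B) = 279/1000
P(A∩B) = 179/1000
Not equal → NOT independent

No, not independent


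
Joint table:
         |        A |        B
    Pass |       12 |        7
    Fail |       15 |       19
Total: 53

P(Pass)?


P(Pass) = (12+7)/53 = 19/53

P(Pass) = 19/53 ≈ 35.85%


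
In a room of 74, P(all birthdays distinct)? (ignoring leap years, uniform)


P(all different) = Π(365-i)/365 for i=0..73
= (365/365)×(364/365)×...×(292/365)
= 0.000351

P ≈ 0.0004 ≈ 0.04%


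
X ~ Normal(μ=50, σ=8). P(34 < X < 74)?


z₁=(34-50)/8=-2.0, z₂=(74-50)/8=3.0
P = Φ(3.0) - Φ(-2.0) = 0.998650 - 0.022750 = 0.975900 ≈ 0.9759

P(34 < X < 74) ≈ 0.9759


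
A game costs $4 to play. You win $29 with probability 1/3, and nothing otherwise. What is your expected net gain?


E[gain] = (29-4)×1/3 + (-4)×2/3
= 25/3 - 8/3 = 17/3

Expected net gain = $17/3 ≈ $5.67


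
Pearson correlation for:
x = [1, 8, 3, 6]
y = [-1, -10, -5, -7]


n=4, Σx=18, Σy=-23, Σxy=-138, Σx²=110, Σy²=175
r = (4×(-138) - 18×(-23))/√((4×110 - 18²)(4×175 - (-23)²))
= -138/√(116×171) = -138/√19836 ≈ -138/140.8403 ≈ -0.9798

r ≈ -0.9798


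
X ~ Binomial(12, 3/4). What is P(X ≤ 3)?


P(X ≤ 3) = Σ P(X=i) for i=0..3
P(X=0) = 1/16777216
P(X=1) = 9/4194304
P(X=2) = 297/8388608
P(X=3) = 1485/4194304
Sum = 6571/16777216

P(X ≤ 3) = 6571/16777216 ≈ 0.04%


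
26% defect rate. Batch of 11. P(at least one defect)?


P(all good) = (37/50)^11 = 177917621779460413/4882812500000000000
P(≥1 defect) = 4704894878220539587/4882812500000000000

P = 4704894878220539587/4882812500000000000 ≈ 96.36%


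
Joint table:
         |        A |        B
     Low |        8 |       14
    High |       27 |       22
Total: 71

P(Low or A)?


P(Low∨A) = P(Low) + P(A) - P(Low∧A)
= (22 + 35 - 8)/71 = 49/71

P = 49/71 ≈ 69.01%


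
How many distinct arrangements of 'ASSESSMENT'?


Letters: 10, freq: {'A': 1, 'S': 4, 'E': 2, 'M': 1, 'N': 1, 'T': 1}
10!/(1!×4!×2!×1!×1!×1!) = 3628800/48 = 75600

75600


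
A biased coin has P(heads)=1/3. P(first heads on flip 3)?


Geometric: P(X=3) = (1-p)^(k-1)×p = (2/3)^2×1/3 = 4/27

P(X=3) = 4/27 ≈ 14.81%


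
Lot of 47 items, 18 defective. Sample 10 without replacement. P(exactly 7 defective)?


Hypergeometric: C(18,7)×C(29,3)/C(47,10)
= 31824×3654/5178066751 = 8944992/398312827

P(X=7) = 8944992/398312827 ≈ 2.25%


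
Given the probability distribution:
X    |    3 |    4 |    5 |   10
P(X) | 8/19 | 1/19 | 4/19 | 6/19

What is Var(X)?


E[X] = 108/19
E[X²] = 788/19
Var(X) = E[X²] - (E[X])² = 788/19 - 11664/361 = 3308/361

Var(X) = 3308/361 ≈ 9.1634


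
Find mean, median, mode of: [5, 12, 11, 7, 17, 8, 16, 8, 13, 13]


Sorted: [5, 7, 8, 8, 11, 12, 13, 13, 16, 17]
Mean = 110/10 = 11
Median = 23/2
Freq: {5: 1, 12: 1, 11: 1, 7: 1, 17: 1, 8: 2, 16: 1, 13: 2}
Mode: [8, 13]

Mean=11, Median=23/2, Mode=[8, 13]


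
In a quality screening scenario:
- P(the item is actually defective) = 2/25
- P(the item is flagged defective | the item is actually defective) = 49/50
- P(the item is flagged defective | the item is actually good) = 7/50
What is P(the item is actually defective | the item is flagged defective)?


Using Bayes' theorem:
P(A|B) = P(B|A)·P(A) / P(B)

P(the item is flagged defective) = 49/50 × 2/25 + 7/50 × 23/25
= 49/625 + 161/1250 = 259/1250

P(the item is actually defective|the item is flagged defective) = (49/625) / (259/1250) = 14/37

P(the item is actually defective|the item is flagged defective) = 14/37 ≈ 37.84%


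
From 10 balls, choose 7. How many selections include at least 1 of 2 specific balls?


Complement: C(10,7) - C(8,7) = 120 - 8 = 112

112


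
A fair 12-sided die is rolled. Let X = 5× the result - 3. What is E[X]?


E[die] = (1+12)/2 = 13/2
E[X] = 5×13/2 - 3 = 59/2

E[X] = 59/2


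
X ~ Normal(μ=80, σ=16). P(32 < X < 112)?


z₁=(32-80)/16=-3.0, z₂=(112-80)/16=2.0
P = Φ(2.0) - Φ(-3.0) = 0.977250 - 0.001350 = 0.975900 ≈ 0.9759

P(32 < X < 112) ≈ 0.9759


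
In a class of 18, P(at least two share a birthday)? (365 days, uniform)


P(all different) = Π(365-i)/365 for i=0..17
= 0.653089
P(match) = 1 - 0.653089 = 0.346911

P ≈ 0.3469 ≈ 34.69%


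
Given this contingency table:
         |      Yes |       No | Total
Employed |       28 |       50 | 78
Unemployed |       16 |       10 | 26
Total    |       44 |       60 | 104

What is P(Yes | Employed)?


P(Yes | Employed) = 28/(28+50) = 28/78 = 14/39

P(Yes|Employed) = 14/39 ≈ 35.90%


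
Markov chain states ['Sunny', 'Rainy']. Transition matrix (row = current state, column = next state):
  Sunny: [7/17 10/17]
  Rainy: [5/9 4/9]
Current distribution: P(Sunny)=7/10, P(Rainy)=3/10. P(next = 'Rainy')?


P(next=Rainy) = Σᵢ P(now=i)×P(i→Rainy)
= 7/10×10/17 + 3/10×4/9
= 7/17 + 2/15 = 139/255

P = 139/255 ≈ 0.5451


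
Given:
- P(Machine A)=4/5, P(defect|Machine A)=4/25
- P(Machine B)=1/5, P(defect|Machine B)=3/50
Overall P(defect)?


P(B) = Σ P(B|Aᵢ)×P(Aᵢ)
  4/25×4/5 = 16/125
  3/50×1/5 = 3/250
Sum = 7/50

P(defect) = 7/50 ≈ 14.00%


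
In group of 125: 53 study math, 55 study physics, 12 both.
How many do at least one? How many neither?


|A∪B| = 53+55-12 = 96
Neither = 125-96 = 29

At least one: 96; Neither: 29


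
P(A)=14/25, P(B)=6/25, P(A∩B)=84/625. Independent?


P(A)×P(B) = 84/625
P(A∩B) = 84/625
Equal ✓ → Independent

Yes, independent


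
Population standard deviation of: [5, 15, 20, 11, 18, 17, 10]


Mean = 96/7
  (5-96/7)²=3721/49
  (15-96/7)²=81/49
  (20-96/7)²=1936/49
  (11-96/7)²=361/49
  (18-96/7)²=900/49
  (17-96/7)²=529/49
  (10-96/7)²=676/49
Σ(x-μ)² = 1172/7
σ² = (1172/7)/7 = 1172/49

σ = √(1172/49) ≈ 4.8906


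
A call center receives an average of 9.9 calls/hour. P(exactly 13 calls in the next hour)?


Poisson(λ=9.9): P(X=13) = e^(-λ)×λ^k/k!
= e^(-9.9) × 9.9^13 / 13!
≈ 5.017468206e-05 × 8.77521022999e+12 / 6227020800 ≈ 0.070707

P(X=13) ≈ 0.070707 ≈ 7.07%


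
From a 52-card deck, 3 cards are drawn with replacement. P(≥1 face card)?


P(not a face card) = 40/52 = 10/13
P(none in 3 draws) = (10/13)^3 = 1000/2197
P(≥1 face card) = 1 - 1000/2197 = 1197/2197

P = 1197/2197 ≈ 54.48%


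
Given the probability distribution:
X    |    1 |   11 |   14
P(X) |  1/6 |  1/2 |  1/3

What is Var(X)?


E[X] = 31/3
E[X²] = 126
Var(X) = E[X²] - (E[X])² = 126 - 961/9 = 173/9

Var(X) = 173/9 ≈ 19.2222


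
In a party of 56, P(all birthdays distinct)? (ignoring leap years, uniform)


P(all different) = Π(365-i)/365 for i=0..55
= (365/365)×(364/365)×...×(310/365)
= 0.011668

P ≈ 0.0117 ≈ 1.17%


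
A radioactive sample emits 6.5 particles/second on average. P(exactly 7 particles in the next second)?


Poisson(λ=6.5): P(X=7) = e^(-λ)×λ^k/k!
= e^(-6.5) × 6.5^7 / 7!
≈ 0.001503439193 × 490222.789062 / 5040 ≈ 0.146234

P(X=7) ≈ 0.146234 ≈ 14.62%


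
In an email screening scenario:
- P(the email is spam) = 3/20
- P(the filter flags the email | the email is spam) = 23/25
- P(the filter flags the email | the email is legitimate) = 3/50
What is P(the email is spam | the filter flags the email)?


Using Bayes' theorem:
P(A|B) = P(B|A)·P(A) / P(B)

P(the filter flags the email) = 23/25 × 3/20 + 3/50 × 17/20
= 69/500 + 51/1000 = 189/1000

P(the email is spam|the filter flags the email) = (69/500) / (189/1000) = 46/63

P(the email is spam|the filter flags the email) = 46/63 ≈ 73.02%


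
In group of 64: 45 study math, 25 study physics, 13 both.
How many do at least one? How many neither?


|A∪B| = 45+25-13 = 57
Neither = 64-57 = 7

At least one: 57; Neither: 7


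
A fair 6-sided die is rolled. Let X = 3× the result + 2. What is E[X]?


E[die] = (1+6)/2 = 7/2
E[X] = 3×7/2 + 2 = 25/2

E[X] = 25/2


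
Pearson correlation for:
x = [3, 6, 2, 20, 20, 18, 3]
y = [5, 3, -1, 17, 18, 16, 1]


n=7, Σx=72, Σy=59, Σxy=1022, Σx²=1182, Σy²=905
r = (7×1022 - 72×59)/√((7×1182 - 72²)(7×905 - 59²))
= 2906/√(3090×2854) = 2906/√8818860 ≈ 2906/2969.6565 ≈ 0.9786

r ≈ 0.9786


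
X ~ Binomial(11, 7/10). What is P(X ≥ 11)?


P(X ≥ 11) = Σ P(X=i) for i=11..11
P(X=11) = 1977326743/100000000000
Sum = 1977326743/100000000000

P(X ≥ 11) = 1977326743/100000000000 ≈ 1.98%


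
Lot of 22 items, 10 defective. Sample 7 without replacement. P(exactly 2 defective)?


Hypergeometric: C(10,2)×C(12,5)/C(22,7)
= 45×792/170544 = 135/646

P(X=2) = 135/646 ≈ 20.90%


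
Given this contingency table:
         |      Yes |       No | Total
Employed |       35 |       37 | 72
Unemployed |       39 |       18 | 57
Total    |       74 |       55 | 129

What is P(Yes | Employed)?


P(Yes | Employed) = 35/(35+37) = 35/72

P(Yes|Employed) = 35/72 ≈ 48.61%


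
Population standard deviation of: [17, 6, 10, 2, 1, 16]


Mean = 52/6 = 26/3
  (17-26/3)²=625/9
  (6-26/3)²=64/9
  (10-26/3)²=16/9
  (2-26/3)²=400/9
  (1-26/3)²=529/9
  (16-26/3)²=484/9
Σ(x-μ)² = 706/3
σ² = (706/3)/6 = 353/9

σ = √(353/9) ≈ 6.2628


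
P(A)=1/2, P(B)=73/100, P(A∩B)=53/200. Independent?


P(A)×P(B) = 73/200
P(A∩B) = 53/200
Not equal → NOT independent

No, not independent


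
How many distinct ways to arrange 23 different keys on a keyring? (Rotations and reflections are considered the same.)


Free circular arrangements: rotations and reflections both identified.
(n-1)!/2 = 22!/2 = 1124000727777607680000/2 = 562000363888803840000

562000363888803840000


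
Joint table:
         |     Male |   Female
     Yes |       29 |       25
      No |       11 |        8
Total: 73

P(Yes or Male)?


P(Yes∨Male) = P(Yes) + P(Male) - P(Yes∧Male)
= (54 + 40 - 29)/73 = 65/73

P = 65/73 ≈ 89.04%


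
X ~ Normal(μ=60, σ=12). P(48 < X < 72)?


z₁=(48-60)/12=-1.0, z₂=(72-60)/12=1.0
P = Φ(1.0) - Φ(-1.0) = 0.841345 - 0.158655 = 0.682690 ≈ 0.6827

P(48 < X < 72) ≈ 0.6827


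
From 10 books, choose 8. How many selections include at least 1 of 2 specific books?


Complement: C(10,8) - C(8,8) = 45 - 1 = 44

44


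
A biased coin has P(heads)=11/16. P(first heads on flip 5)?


Geometric: P(X=5) = (1-p)^(k-1)×p = (5/16)^4×11/16 = 6875/1048576

P(X=5) = 6875/1048576 ≈ 0.66%


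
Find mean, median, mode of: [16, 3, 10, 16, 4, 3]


Sorted: [3, 3, 4, 10, 16, 16]
Mean = 52/6 = 26/3
Median = 7
Freq: {16: 2, 3: 2, 10: 1, 4: 1}
Mode: [3, 16]

Mean=26/3, Median=7, Mode=[3, 16]


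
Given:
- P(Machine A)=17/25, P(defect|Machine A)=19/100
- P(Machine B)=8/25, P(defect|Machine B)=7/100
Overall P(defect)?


P(B) = Σ P(B|Aᵢ)×P(Aᵢ)
  19/100×17/25 = 323/2500
  7/100×8/25 = 14/625
Sum = 379/2500

P(defect) = 379/2500 ≈ 15.16%


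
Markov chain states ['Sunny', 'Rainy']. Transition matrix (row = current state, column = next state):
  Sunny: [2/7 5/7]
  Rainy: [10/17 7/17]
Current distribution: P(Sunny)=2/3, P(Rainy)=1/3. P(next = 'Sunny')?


P(next=Sunny) = Σᵢ P(now=i)×P(i→Sunny)
= 2/3×2/7 + 1/3×10/17
= 4/21 + 10/51 = 46/119

P = 46/119 ≈ 0.3866


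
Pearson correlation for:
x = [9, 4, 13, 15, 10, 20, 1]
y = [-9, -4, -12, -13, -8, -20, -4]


n=7, Σx=72, Σy=-70, Σxy=-932, Σx²=992, Σy²=890
r = (7×(-932) - 72×(-70))/√((7×992 - 72²)(7×890 - (-70)²))
= -1484/√(1760×1330) = -1484/√2340800 ≈ -1484/1529.9673 ≈ -0.9700

r ≈ -0.9700


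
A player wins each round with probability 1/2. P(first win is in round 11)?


Geometric: P(X=11) = (1-p)^(k-1)×p = (1/2)^10×1/2 = 1/2048

P(X=11) = 1/2048 ≈ 0.05%


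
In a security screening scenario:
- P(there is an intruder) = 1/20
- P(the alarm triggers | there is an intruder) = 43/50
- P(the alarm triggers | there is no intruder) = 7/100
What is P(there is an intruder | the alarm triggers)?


Using Bayes' theorem:
P(A|B) = P(B|A)·P(A) / P(B)

P(the alarm triggers) = 43/50 × 1/20 + 7/100 × 19/20
= 43/1000 + 133/2000 = 219/2000

P(there is an intruder|the alarm triggers) = (43/1000) / (219/2000) = 86/219

P(there is an intruder|the alarm triggers) = 86/219 ≈ 39.27%


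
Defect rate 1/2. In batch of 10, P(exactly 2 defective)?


Binomial: P(X=2) = C(10,2)×p^2×(1-p)^8
= 45 × 1/4 × 1/256 = 45/1024

P(X=2) = 45/1024 ≈ 4.39%


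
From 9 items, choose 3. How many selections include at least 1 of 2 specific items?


Complement: C(9,3) - C(7,3) = 84 - 35 = 49

49


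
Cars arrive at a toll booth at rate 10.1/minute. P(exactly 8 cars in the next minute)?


Poisson(λ=10.1): P(X=8) = e^(-λ)×λ^k/k!
= e^(-10.1) × 10.1^8 / 8!
≈ 4.107955523e-05 × 108285670.563 / 40320 ≈ 0.110326

P(X=8) ≈ 0.110326 ≈ 11.03%


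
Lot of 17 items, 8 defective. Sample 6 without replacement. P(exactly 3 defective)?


Hypergeometric: C(8,3)×C(9,3)/C(17,6)
= 56×84/12376 = 84/221

P(X=3) = 84/221 ≈ 38.01%


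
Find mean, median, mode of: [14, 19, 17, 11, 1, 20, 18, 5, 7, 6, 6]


Sorted: [1, 5, 6, 6, 7, 11, 14, 17, 18, 19, 20]
Mean = 124/11
Median = 11
Freq: {14: 1, 19: 1, 17: 1, 11: 1, 1: 1, 20: 1, 18: 1, 5: 1, 7: 1, 6: 2}
Mode: [6]

Mean=124/11, Median=11, Mode=6


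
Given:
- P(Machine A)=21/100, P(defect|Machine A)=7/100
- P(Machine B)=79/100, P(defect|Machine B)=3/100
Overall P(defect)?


P(B) = Σ P(B|Aᵢ)×P(Aᵢ)
  7/100×21/100 = 147/10000
  3/100×79/100 = 237/10000
Sum = 24/625

P(defect) = 24/625 ≈ 3.84%


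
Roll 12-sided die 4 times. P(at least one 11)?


P(no 11)^4 = (11/12)^4 = 14641/20736
P(≥1) = 1 - 14641/20736 = 6095/20736

P = 6095/20736 ≈ 29.39%


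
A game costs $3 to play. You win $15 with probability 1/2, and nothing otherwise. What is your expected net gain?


E[gain] = (15-3)×1/2 + (-3)×1/2
= 6 - 3/2 = 9/2

Expected net gain = $9/2 ≈ $4.50


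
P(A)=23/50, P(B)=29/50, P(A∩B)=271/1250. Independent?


P(A)×P(B) = 667/2500
P(A∩B) = 271/1250
Not equal → NOT independent

No, not independent


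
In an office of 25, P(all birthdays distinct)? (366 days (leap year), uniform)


P(all different) = Π(366-i)/366 for i=0..24
= (366/366)×(365/366)×...×(342/366)
= 0.432316

P ≈ 0.4323 ≈ 43.23%


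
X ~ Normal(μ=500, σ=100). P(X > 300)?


z = (300-500)/100 = -2.0
P(X > 300) = 1 - P(Z ≤ -2.0) = 1 - 0.0228 = 0.9772

P(X > 300) ≈ 0.9772


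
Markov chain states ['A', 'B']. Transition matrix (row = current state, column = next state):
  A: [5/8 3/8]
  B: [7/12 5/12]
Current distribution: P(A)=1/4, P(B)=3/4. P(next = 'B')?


P(next=B) = Σᵢ P(now=i)×P(i→B)
= 1/4×3/8 + 3/4×5/12
= 3/32 + 5/16 = 13/32

P = 13/32 ≈ 0.4062


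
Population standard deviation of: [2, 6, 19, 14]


Mean = 41/4
  (2-41/4)²=1089/16
  (6-41/4)²=289/16
  (19-41/4)²=1225/16
  (14-41/4)²=225/16
Σ(x-μ)² = 707/4
σ² = (707/4)/4 = 707/16

σ = √(707/16) ≈ 6.6474


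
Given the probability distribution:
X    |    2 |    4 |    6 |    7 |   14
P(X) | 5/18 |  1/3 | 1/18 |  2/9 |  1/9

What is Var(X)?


E[X] = 16/3
E[X²] = 370/9
Var(X) = E[X²] - (E[X])² = 370/9 - 256/9 = 38/3

Var(X) = 38/3 ≈ 12.6667


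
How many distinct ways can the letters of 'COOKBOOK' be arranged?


Letters: 8, freq: {'C': 1, 'O': 4, 'K': 2, 'B': 1}
8!/(1!×4!×2!×1!) = 40320/48 = 840

840


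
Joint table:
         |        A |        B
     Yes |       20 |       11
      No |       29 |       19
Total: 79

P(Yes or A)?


P(Yes∨A) = P(Yes) + P(A) - P(Yes∧A)
= (31 + 49 - 20)/79 = 60/79

P = 60/79 ≈ 75.95%


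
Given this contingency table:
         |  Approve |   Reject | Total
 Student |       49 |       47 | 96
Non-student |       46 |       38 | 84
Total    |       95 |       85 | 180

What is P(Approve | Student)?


P(Approve | Student) = 49/(49+47) = 49/96

P(Approve|Student) = 49/96 ≈ 51.04%


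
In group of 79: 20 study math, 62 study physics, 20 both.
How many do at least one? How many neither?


|A∪B| = 20+62-20 = 62
Neither = 79-62 = 17

At least one: 62; Neither: 17


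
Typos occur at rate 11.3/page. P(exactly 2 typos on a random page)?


Poisson(λ=11.3): P(X=2) = e^(-λ)×λ^k/k!
= e^(-11.3) × 11.3^2 / 2!
≈ 1.237292426e-05 × 127.69 / 2 ≈ 0.000790

P(X=2) ≈ 0.000790 ≈ 0.08%


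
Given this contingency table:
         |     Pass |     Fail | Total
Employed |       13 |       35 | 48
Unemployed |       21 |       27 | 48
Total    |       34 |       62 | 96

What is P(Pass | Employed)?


P(Pass | Employed) = 13/(13+35) = 13/48

P(Pass|Employed) = 13/48 ≈ 27.08%


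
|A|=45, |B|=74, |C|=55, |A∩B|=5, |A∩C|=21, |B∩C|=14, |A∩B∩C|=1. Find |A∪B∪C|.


|A∪B∪C| = 45+74+55-5-21-14+1 = 135

|A∪B∪C| = 135


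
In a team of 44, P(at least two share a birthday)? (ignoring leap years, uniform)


P(all different) = Π(365-i)/365 for i=0..43
= 0.067115
P(match) = 1 - 0.067115 = 0.932885

P ≈ 0.9329 ≈ 93.29%


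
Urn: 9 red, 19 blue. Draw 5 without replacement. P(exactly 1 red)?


Hypergeometric: C(9,1)×C(19,4)/C(28,5)
= 9×3876/98280 = 323/910

P(X=1) = 323/910 ≈ 35.49%


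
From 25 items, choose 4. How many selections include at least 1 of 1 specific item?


Complement: C(25,4) - C(24,4) = 12650 - 10626 = 2024

2024


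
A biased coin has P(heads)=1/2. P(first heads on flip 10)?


Geometric: P(X=10) = (1-p)^(k-1)×p = (1/2)^9×1/2 = 1/1024

P(X=10) = 1/1024 ≈ 0.10%


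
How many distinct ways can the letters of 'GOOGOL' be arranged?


Letters: 6, freq: {'G': 2, 'O': 3, 'L': 1}
6!/(2!×3!×1!) = 720/12 = 60

60


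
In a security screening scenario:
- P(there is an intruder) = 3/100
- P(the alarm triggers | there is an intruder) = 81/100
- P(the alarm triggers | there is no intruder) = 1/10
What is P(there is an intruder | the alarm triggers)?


Using Bayes' theorem:
P(A|B) = P(B|A)·P(A) / P(B)

P(the alarm triggers) = 81/100 × 3/100 + 1/10 × 97/100
= 243/10000 + 97/1000 = 1213/10000

P(there is an intruder|the alarm triggers) = (243/10000) / (1213/10000) = 243/1213

P(there is an intruder|the alarm triggers) = 243/1213 ≈ 20.03%
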